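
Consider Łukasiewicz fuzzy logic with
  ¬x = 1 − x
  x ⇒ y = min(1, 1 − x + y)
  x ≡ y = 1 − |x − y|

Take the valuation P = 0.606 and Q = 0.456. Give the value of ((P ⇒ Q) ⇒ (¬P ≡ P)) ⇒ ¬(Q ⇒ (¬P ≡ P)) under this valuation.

P ⇒ Q = min(1, 1 − 0.606 + 0.456) = min(1, 0.850) = 0.850
¬P = 1 − 0.606 = 0.394
¬P ≡ P = 1 − |0.394 − 0.606| = 1 − 0.212 = 0.788
(P ⇒ Q) ⇒ (¬P ≡ P) = min(1, 1 − 0.850 + 0.788) = min(1, 0.938) = 0.938
Q ⇒ (¬P ≡ P) = min(1, 1 − 0.456 + 0.788) = min(1, 1.332) = 1.000
¬(Q ⇒ (¬P ≡ P)) = 1 − 1.000 = 0.000
((P ⇒ Q) ⇒ (¬P ≡ P)) ⇒ ¬(Q ⇒ (¬P ≡ P)) = min(1, 1 − 0.938 + 0.000) = min(1, 0.062) = 0.062

0.062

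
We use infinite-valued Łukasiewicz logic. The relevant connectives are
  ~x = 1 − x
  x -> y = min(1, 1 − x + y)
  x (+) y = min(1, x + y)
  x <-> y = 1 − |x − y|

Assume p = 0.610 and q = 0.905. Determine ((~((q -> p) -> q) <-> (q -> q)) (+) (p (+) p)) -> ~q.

q -> p = min(1, 1 − 0.905 + 0.610) = min(1, 0.705) = 0.705
(q -> p) -> q = min(1, 1 − 0.705 + 0.905) = min(1, 1.200) = 1.000
~((q -> p) -> q) = 1 − 1.000 = 0.000
q -> q = min(1, 1 − 0.905 + 0.905) = min(1, 1.000) = 1.000
~((q -> p) -> q) <-> (q -> q) = 1 − |0.000 − 1.000| = 1 − 1.000 = 0.000
p (+) p = min(1, 0.610 + 0.610) = min(1, 1.220) = 1.000
(~((q -> p) -> q) <-> (q -> q)) (+) (p (+) p) = min(1, 0.000 + 1.000) = min(1, 1.000) = 1.000
~q = 1 − 0.905 = 0.095
((~((q -> p) -> q) <-> (q -> q)) (+) (p (+) p)) -> ~q = min(1, 1 − 1.000 + 0.095) = min(1, 0.095) = 0.095

0.095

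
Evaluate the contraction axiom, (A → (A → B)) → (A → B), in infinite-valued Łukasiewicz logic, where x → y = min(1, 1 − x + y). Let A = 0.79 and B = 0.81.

1.00

A → B = min(1, 1 − 0.79 + 0.81) = min(1, 1.02) = 1.00
A → (A → B) = min(1, 1 − 0.79 + 1.00) = min(1, 1.21) = 1.00
(A → (A → B)) → (A → B) = min(1, 1 − 1.00 + 1.00) = min(1, 1.00) = 1.00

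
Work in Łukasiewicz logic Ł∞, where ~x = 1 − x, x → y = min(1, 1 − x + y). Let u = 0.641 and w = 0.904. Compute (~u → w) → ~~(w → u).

~u = 1 − 0.641 = 0.359
~u → w = min(1, 1 − 0.359 + 0.904) = min(1, 1.545) = 1.000
w → u = min(1, 1 − 0.904 + 0.641) = min(1, 0.737) = 0.737
~(w → u) = 1 − 0.737 = 0.263
~~(w → u) = 1 − 0.263 = 0.737
(~u → w) → ~~(w → u) = min(1, 1 − 1.000 + 0.737) = min(1, 0.737) = 0.737

0.737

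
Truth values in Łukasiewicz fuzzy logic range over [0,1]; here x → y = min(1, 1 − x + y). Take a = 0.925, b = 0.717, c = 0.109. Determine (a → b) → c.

a → b = min(1, 1 − 0.925 + 0.717) = min(1, 0.792) = 0.792
(a → b) → c = min(1, 1 − 0.792 + 0.109) = min(1, 0.317) = 0.317

0.317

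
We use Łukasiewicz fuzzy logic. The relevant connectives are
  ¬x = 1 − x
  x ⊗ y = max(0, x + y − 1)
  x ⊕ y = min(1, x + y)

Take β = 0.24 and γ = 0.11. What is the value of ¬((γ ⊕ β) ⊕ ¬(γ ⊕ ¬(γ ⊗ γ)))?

0.65

γ ⊕ β = min(1, 0.11 + 0.24) = min(1, 0.35) = 0.35
γ ⊗ γ = max(0, 0.11 + 0.11 − 1) = max(0, -0.78) = 0.00
¬(γ ⊗ γ) = 1 − 0.00 = 1.00
γ ⊕ ¬(γ ⊗ γ) = min(1, 0.11 + 1.00) = min(1, 1.11) = 1.00
¬(γ ⊕ ¬(γ ⊗ γ)) = 1 − 1.00 = 0.00
(γ ⊕ β) ⊕ ¬(γ ⊕ ¬(γ ⊗ γ)) = min(1, 0.35 + 0.00) = min(1, 0.35) = 0.35
¬((γ ⊕ β) ⊕ ¬(γ ⊕ ¬(γ ⊗ γ))) = 1 − 0.35 = 0.65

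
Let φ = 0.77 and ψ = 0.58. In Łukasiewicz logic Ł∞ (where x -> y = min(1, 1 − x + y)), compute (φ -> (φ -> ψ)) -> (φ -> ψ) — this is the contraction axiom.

0.81

φ -> ψ = min(1, 1 − 0.77 + 0.58) = min(1, 0.81) = 0.81
φ -> (φ -> ψ) = min(1, 1 − 0.77 + 0.81) = min(1, 1.04) = 1.00
(φ -> (φ -> ψ)) -> (φ -> ψ) = min(1, 1 − 1.00 + 0.81) = min(1, 0.81) = 0.81
(The value 0.81 < 1 shows this instance is not satisfied; fails in Ł∞ (the t-norm is not idempotent).)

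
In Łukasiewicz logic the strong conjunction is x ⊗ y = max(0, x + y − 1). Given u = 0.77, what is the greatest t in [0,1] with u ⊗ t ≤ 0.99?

The residuum of the Łukasiewicz t-norm gives the supremum: min(1, 1 − 0.77 + 0.99).
1 − 0.77 + 0.99 = 1.22, so t = min(1, 1.22) = 1.00.
Check: 0.77 ⊗ 1.00 = max(0, 0.77) = 0.77 ≤ 0.99.

1.00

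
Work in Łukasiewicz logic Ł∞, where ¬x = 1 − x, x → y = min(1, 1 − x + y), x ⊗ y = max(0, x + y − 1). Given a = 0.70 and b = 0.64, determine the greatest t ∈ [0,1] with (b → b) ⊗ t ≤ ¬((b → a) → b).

0.36

b → b = min(1, 1 − 0.64 + 0.64) = min(1, 1.00) = 1.00
So the left factor is b → b = 1.00.
b → a = min(1, 1 − 0.64 + 0.70) = min(1, 1.06) = 1.00
(b → a) → b = min(1, 1 − 1.00 + 0.64) = min(1, 0.64) = 0.64
¬((b → a) → b) = 1 − 0.64 = 0.36
So the right-hand bound is ¬((b → a) → b) = 0.36.
The residuum of the Łukasiewicz t-norm gives the supremum: min(1, 1 − 1.00 + 0.36).
1 − 1.00 + 0.36 = 0.36, so t = min(1, 0.36) = 0.36.
Check: 1.00 ⊗ 0.36 = max(0, 0.36) = 0.36 ≤ 0.36.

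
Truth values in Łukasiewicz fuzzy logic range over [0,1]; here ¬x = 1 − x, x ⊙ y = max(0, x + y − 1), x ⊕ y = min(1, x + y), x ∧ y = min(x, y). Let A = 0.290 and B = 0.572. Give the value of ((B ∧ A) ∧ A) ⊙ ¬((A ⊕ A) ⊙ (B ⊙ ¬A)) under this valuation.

B ∧ A = min(0.572, 0.290) = 0.290
(B ∧ A) ∧ A = min(0.290, 0.290) = 0.290
A ⊕ A = min(1, 0.290 + 0.290) = min(1, 0.580) = 0.580
¬A = 1 − 0.290 = 0.710
B ⊙ ¬A = max(0, 0.572 + 0.710 − 1) = max(0, 0.282) = 0.282
(A ⊕ A) ⊙ (B ⊙ ¬A) = max(0, 0.580 + 0.282 − 1) = max(0, -0.138) = 0.000
¬((A ⊕ A) ⊙ (B ⊙ ¬A)) = 1 − 0.000 = 1.000
((B ∧ A) ∧ A) ⊙ ¬((A ⊕ A) ⊙ (B ⊙ ¬A)) = max(0, 0.290 + 1.000 − 1) = max(0, 0.290) = 0.290

0.290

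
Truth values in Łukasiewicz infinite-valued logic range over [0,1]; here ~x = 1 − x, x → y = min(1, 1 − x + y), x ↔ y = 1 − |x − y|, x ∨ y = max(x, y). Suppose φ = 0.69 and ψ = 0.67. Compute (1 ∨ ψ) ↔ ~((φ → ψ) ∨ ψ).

0.02

1 ∨ ψ = max(1.00, 0.67) = 1.00
φ → ψ = min(1, 1 − 0.69 + 0.67) = min(1, 0.98) = 0.98
(φ → ψ) ∨ ψ = max(0.98, 0.67) = 0.98
~((φ → ψ) ∨ ψ) = 1 − 0.98 = 0.02
(1 ∨ ψ) ↔ ~((φ → ψ) ∨ ψ) = 1 − |1.00 − 0.02| = 1 − 0.98 = 0.02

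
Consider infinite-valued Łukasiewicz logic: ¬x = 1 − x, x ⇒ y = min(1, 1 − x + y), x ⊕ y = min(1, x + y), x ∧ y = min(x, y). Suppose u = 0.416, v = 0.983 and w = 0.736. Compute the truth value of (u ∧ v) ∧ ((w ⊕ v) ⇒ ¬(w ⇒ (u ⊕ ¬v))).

0.303

u ∧ v = min(0.416, 0.983) = 0.416
w ⊕ v = min(1, 0.736 + 0.983) = min(1, 1.719) = 1.000
¬v = 1 − 0.983 = 0.017
u ⊕ ¬v = min(1, 0.416 + 0.017) = min(1, 0.433) = 0.433
w ⇒ (u ⊕ ¬v) = min(1, 1 − 0.736 + 0.433) = min(1, 0.697) = 0.697
¬(w ⇒ (u ⊕ ¬v)) = 1 − 0.697 = 0.303
(w ⊕ v) ⇒ ¬(w ⇒ (u ⊕ ¬v)) = min(1, 1 − 1.000 + 0.303) = min(1, 0.303) = 0.303
(u ∧ v) ∧ ((w ⊕ v) ⇒ ¬(w ⇒ (u ⊕ ¬v))) = min(0.416, 0.303) = 0.303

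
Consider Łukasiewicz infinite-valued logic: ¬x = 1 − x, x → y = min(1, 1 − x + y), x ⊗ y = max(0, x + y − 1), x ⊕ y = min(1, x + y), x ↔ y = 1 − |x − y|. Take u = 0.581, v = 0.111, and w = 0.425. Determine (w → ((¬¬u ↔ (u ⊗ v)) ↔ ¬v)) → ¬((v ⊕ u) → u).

0.111

¬u = 1 − 0.581 = 0.419
¬¬u = 1 − 0.419 = 0.581
u ⊗ v = max(0, 0.581 + 0.111 − 1) = max(0, -0.308) = 0.000
¬¬u ↔ (u ⊗ v) = 1 − |0.581 − 0.000| = 1 − 0.581 = 0.419
¬v = 1 − 0.111 = 0.889
(¬¬u ↔ (u ⊗ v)) ↔ ¬v = 1 − |0.419 − 0.889| = 1 − 0.470 = 0.530
w → ((¬¬u ↔ (u ⊗ v)) ↔ ¬v) = min(1, 1 − 0.425 + 0.530) = min(1, 1.105) = 1.000
v ⊕ u = min(1, 0.111 + 0.581) = min(1, 0.692) = 0.692
(v ⊕ u) → u = min(1, 1 − 0.692 + 0.581) = min(1, 0.889) = 0.889
¬((v ⊕ u) → u) = 1 − 0.889 = 0.111
(w → ((¬¬u ↔ (u ⊗ v)) ↔ ¬v)) → ¬((v ⊕ u) → u) = min(1, 1 − 1.000 + 0.111) = min(1, 0.111) = 0.111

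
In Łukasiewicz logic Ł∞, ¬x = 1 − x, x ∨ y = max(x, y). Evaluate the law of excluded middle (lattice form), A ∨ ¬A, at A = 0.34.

0.66

¬A = 1 − 0.34 = 0.66
A ∨ ¬A = max(0.34, 0.66) = 0.66
(The value 0.66 < 1 shows this instance is not satisfied; not a Ł∞-tautology — its value is max(a, 1−a).)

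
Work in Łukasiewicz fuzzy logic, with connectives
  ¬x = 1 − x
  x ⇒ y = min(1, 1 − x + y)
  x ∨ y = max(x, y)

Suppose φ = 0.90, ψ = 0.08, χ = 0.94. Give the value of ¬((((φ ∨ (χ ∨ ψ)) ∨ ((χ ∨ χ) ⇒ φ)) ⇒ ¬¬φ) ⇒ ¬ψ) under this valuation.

χ ∨ ψ = max(0.94, 0.08) = 0.94
φ ∨ (χ ∨ ψ) = max(0.90, 0.94) = 0.94
χ ∨ χ = max(0.94, 0.94) = 0.94
(χ ∨ χ) ⇒ φ = min(1, 1 − 0.94 + 0.90) = min(1, 0.96) = 0.96
(φ ∨ (χ ∨ ψ)) ∨ ((χ ∨ χ) ⇒ φ) = max(0.94, 0.96) = 0.96
¬φ = 1 − 0.90 = 0.10
¬¬φ = 1 − 0.10 = 0.90
((φ ∨ (χ ∨ ψ)) ∨ ((χ ∨ χ) ⇒ φ)) ⇒ ¬¬φ = min(1, 1 − 0.96 + 0.90) = min(1, 0.94) = 0.94
¬ψ = 1 − 0.08 = 0.92
(((φ ∨ (χ ∨ ψ)) ∨ ((χ ∨ χ) ⇒ φ)) ⇒ ¬¬φ) ⇒ ¬ψ = min(1, 1 − 0.94 + 0.92) = min(1, 0.98) = 0.98
¬((((φ ∨ (χ ∨ ψ)) ∨ ((χ ∨ χ) ⇒ φ)) ⇒ ¬¬φ) ⇒ ¬ψ) = 1 − 0.98 = 0.02

0.02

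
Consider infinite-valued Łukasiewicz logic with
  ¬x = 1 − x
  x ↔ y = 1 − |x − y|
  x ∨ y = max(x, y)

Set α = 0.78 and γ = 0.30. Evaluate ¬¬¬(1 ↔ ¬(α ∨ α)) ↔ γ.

α ∨ α = max(0.78, 0.78) = 0.78
¬(α ∨ α) = 1 − 0.78 = 0.22
1 ↔ ¬(α ∨ α) = 1 − |1.00 − 0.22| = 1 − 0.78 = 0.22
¬(1 ↔ ¬(α ∨ α)) = 1 − 0.22 = 0.78
¬¬(1 ↔ ¬(α ∨ α)) = 1 − 0.78 = 0.22
¬¬¬(1 ↔ ¬(α ∨ α)) = 1 − 0.22 = 0.78
¬¬¬(1 ↔ ¬(α ∨ α)) ↔ γ = 1 − |0.78 − 0.30| = 1 − 0.48 = 0.52

0.52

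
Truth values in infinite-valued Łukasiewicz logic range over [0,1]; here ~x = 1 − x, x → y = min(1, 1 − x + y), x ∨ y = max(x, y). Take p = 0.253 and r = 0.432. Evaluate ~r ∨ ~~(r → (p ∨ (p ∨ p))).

~r = 1 − 0.432 = 0.568
p ∨ p = max(0.253, 0.253) = 0.253
p ∨ (p ∨ p) = max(0.253, 0.253) = 0.253
r → (p ∨ (p ∨ p)) = min(1, 1 − 0.432 + 0.253) = min(1, 0.821) = 0.821
~(r → (p ∨ (p ∨ p))) = 1 − 0.821 = 0.179
~~(r → (p ∨ (p ∨ p))) = 1 − 0.179 = 0.821
~r ∨ ~~(r → (p ∨ (p ∨ p))) = max(0.568, 0.821) = 0.821

0.821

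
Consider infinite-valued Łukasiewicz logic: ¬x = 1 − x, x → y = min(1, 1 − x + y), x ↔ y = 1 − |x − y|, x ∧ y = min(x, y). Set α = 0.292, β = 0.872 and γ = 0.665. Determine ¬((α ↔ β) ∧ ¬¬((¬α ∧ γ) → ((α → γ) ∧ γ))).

α ↔ β = 1 − |0.292 − 0.872| = 1 − 0.580 = 0.420
¬α = 1 − 0.292 = 0.708
¬α ∧ γ = min(0.708, 0.665) = 0.665
α → γ = min(1, 1 − 0.292 + 0.665) = min(1, 1.373) = 1.000
(α → γ) ∧ γ = min(1.000, 0.665) = 0.665
(¬α ∧ γ) → ((α → γ) ∧ γ) = min(1, 1 − 0.665 + 0.665) = min(1, 1.000) = 1.000
¬((¬α ∧ γ) → ((α → γ) ∧ γ)) = 1 − 1.000 = 0.000
¬¬((¬α ∧ γ) → ((α → γ) ∧ γ)) = 1 − 0.000 = 1.000
(α ↔ β) ∧ ¬¬((¬α ∧ γ) → ((α → γ) ∧ γ)) = min(0.420, 1.000) = 0.420
¬((α ↔ β) ∧ ¬¬((¬α ∧ γ) → ((α → γ) ∧ γ))) = 1 − 0.420 = 0.580

0.580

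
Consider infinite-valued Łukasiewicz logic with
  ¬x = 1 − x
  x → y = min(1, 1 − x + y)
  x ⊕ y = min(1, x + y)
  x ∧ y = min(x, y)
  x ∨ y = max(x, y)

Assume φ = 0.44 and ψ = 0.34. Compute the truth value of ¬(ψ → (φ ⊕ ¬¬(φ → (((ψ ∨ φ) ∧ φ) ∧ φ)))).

0.00

ψ ∨ φ = max(0.34, 0.44) = 0.44
(ψ ∨ φ) ∧ φ = min(0.44, 0.44) = 0.44
((ψ ∨ φ) ∧ φ) ∧ φ = min(0.44, 0.44) = 0.44
φ → (((ψ ∨ φ) ∧ φ) ∧ φ) = min(1, 1 − 0.44 + 0.44) = min(1, 1.00) = 1.00
¬(φ → (((ψ ∨ φ) ∧ φ) ∧ φ)) = 1 − 1.00 = 0.00
¬¬(φ → (((ψ ∨ φ) ∧ φ) ∧ φ)) = 1 − 0.00 = 1.00
φ ⊕ ¬¬(φ → (((ψ ∨ φ) ∧ φ) ∧ φ)) = min(1, 0.44 + 1.00) = min(1, 1.44) = 1.00
ψ → (φ ⊕ ¬¬(φ → (((ψ ∨ φ) ∧ φ) ∧ φ))) = min(1, 1 − 0.34 + 1.00) = min(1, 1.66) = 1.00
¬(ψ → (φ ⊕ ¬¬(φ → (((ψ ∨ φ) ∧ φ) ∧ φ)))) = 1 − 1.00 = 0.00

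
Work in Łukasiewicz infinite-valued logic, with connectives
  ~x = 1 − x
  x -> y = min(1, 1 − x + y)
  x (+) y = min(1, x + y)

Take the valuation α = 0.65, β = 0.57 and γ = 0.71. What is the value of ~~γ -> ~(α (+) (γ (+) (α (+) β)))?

0.29

~γ = 1 − 0.71 = 0.29
~~γ = 1 − 0.29 = 0.71
α (+) β = min(1, 0.65 + 0.57) = min(1, 1.22) = 1.00
γ (+) (α (+) β) = min(1, 0.71 + 1.00) = min(1, 1.71) = 1.00
α (+) (γ (+) (α (+) β)) = min(1, 0.65 + 1.00) = min(1, 1.65) = 1.00
~(α (+) (γ (+) (α (+) β))) = 1 − 1.00 = 0.00
~~γ -> ~(α (+) (γ (+) (α (+) β))) = min(1, 1 − 0.71 + 0.00) = min(1, 0.29) = 0.29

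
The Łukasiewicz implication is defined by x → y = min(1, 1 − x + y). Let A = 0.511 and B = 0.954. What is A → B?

1.000

A → B = min(1, 1 − 0.511 + 0.954) = min(1, 1.443) = 1.000
For comparison, the Gödel implication (1 if x ≤ y else y) would give 1.000.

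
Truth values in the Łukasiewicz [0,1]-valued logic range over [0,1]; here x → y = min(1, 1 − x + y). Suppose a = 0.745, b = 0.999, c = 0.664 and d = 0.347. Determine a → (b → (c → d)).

c → d = min(1, 1 − 0.664 + 0.347) = min(1, 0.683) = 0.683
b → (c → d) = min(1, 1 − 0.999 + 0.683) = min(1, 0.684) = 0.684
a → (b → (c → d)) = min(1, 1 − 0.745 + 0.684) = min(1, 0.939) = 0.939

0.939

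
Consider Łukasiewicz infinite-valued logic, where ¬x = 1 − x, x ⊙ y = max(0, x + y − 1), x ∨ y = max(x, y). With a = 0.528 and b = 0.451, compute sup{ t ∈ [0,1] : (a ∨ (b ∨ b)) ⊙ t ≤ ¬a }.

b ∨ b = max(0.451, 0.451) = 0.451
a ∨ (b ∨ b) = max(0.528, 0.451) = 0.528
So the left factor is a ∨ (b ∨ b) = 0.528.
¬a = 1 − 0.528 = 0.472
So the right-hand bound is ¬a = 0.472.
The residuum of the Łukasiewicz t-norm gives the supremum: min(1, 1 − 0.528 + 0.472).
1 − 0.528 + 0.472 = 0.944, so t = min(1, 0.944) = 0.944.
Check: 0.528 ⊙ 0.944 = max(0, 0.472) = 0.472 ≤ 0.472.

0.944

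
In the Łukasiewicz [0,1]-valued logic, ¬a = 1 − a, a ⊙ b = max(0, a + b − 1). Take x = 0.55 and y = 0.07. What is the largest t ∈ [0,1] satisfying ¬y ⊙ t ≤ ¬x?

¬y = 1 − 0.07 = 0.93
So the left factor is ¬y = 0.93.
¬x = 1 − 0.55 = 0.45
So the right-hand bound is ¬x = 0.45.
The residuum of the Łukasiewicz t-norm gives the supremum: min(1, 1 − 0.93 + 0.45).
1 − 0.93 + 0.45 = 0.52, so t = min(1, 0.52) = 0.52.
Check: 0.93 ⊙ 0.52 = max(0, 0.45) = 0.45 ≤ 0.45.

0.52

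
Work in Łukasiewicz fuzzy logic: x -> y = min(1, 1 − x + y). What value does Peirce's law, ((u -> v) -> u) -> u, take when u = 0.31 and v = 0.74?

u -> v = min(1, 1 − 0.31 + 0.74) = min(1, 1.43) = 1.00
(u -> v) -> u = min(1, 1 − 1.00 + 0.31) = min(1, 0.31) = 0.31
((u -> v) -> u) -> u = min(1, 1 − 0.31 + 0.31) = min(1, 1.00) = 1.00

1.00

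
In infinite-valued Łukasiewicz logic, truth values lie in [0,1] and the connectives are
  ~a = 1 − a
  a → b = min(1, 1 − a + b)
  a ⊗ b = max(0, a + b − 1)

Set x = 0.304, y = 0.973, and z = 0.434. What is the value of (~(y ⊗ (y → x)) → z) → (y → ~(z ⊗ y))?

y → x = min(1, 1 − 0.973 + 0.304) = min(1, 0.331) = 0.331
y ⊗ (y → x) = max(0, 0.973 + 0.331 − 1) = max(0, 0.304) = 0.304
~(y ⊗ (y → x)) = 1 − 0.304 = 0.696
~(y ⊗ (y → x)) → z = min(1, 1 − 0.696 + 0.434) = min(1, 0.738) = 0.738
z ⊗ y = max(0, 0.434 + 0.973 − 1) = max(0, 0.407) = 0.407
~(z ⊗ y) = 1 − 0.407 = 0.593
y → ~(z ⊗ y) = min(1, 1 − 0.973 + 0.593) = min(1, 0.620) = 0.620
(~(y ⊗ (y → x)) → z) → (y → ~(z ⊗ y)) = min(1, 1 − 0.738 + 0.620) = min(1, 0.882) = 0.882

0.882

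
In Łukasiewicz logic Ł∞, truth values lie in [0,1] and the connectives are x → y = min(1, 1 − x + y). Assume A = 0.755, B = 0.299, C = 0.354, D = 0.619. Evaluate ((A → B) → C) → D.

A → B = min(1, 1 − 0.755 + 0.299) = min(1, 0.544) = 0.544
(A → B) → C = min(1, 1 − 0.544 + 0.354) = min(1, 0.810) = 0.810
((A → B) → C) → D = min(1, 1 − 0.810 + 0.619) = min(1, 0.809) = 0.809

0.809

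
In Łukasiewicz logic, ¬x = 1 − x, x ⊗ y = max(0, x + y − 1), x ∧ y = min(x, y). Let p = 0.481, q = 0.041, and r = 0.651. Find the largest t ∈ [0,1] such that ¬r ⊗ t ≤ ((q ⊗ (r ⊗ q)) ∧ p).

0.651

¬r = 1 − 0.651 = 0.349
So the left factor is ¬r = 0.349.
r ⊗ q = max(0, 0.651 + 0.041 − 1) = max(0, -0.308) = 0.000
q ⊗ (r ⊗ q) = max(0, 0.041 + 0.000 − 1) = max(0, -0.959) = 0.000
(q ⊗ (r ⊗ q)) ∧ p = min(0.000, 0.481) = 0.000
So the right-hand bound is (q ⊗ (r ⊗ q)) ∧ p = 0.000.
The residuum of the Łukasiewicz t-norm gives the supremum: min(1, 1 − 0.349 + 0.000).
1 − 0.349 + 0.000 = 0.651, so t = min(1, 0.651) = 0.651.
Check: 0.349 ⊗ 0.651 = max(0, 0.000) = 0.000 ≤ 0.000.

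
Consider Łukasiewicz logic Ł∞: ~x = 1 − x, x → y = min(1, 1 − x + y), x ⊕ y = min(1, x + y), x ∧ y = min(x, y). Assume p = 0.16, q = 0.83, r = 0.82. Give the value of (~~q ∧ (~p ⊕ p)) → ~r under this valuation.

~q = 1 − 0.83 = 0.17
~~q = 1 − 0.17 = 0.83
~p = 1 − 0.16 = 0.84
~p ⊕ p = min(1, 0.84 + 0.16) = min(1, 1.00) = 1.00
~~q ∧ (~p ⊕ p) = min(0.83, 1.00) = 0.83
~r = 1 − 0.82 = 0.18
(~~q ∧ (~p ⊕ p)) → ~r = min(1, 1 − 0.83 + 0.18) = min(1, 0.35) = 0.35

0.35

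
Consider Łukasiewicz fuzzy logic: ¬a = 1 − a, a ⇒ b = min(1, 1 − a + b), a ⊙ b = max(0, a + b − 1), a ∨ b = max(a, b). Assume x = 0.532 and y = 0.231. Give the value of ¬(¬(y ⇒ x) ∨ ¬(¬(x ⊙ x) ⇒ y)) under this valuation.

y ⇒ x = min(1, 1 − 0.231 + 0.532) = min(1, 1.301) = 1.000
¬(y ⇒ x) = 1 − 1.000 = 0.000
x ⊙ x = max(0, 0.532 + 0.532 − 1) = max(0, 0.064) = 0.064
¬(x ⊙ x) = 1 − 0.064 = 0.936
¬(x ⊙ x) ⇒ y = min(1, 1 − 0.936 + 0.231) = min(1, 0.295) = 0.295
¬(¬(x ⊙ x) ⇒ y) = 1 − 0.295 = 0.705
¬(y ⇒ x) ∨ ¬(¬(x ⊙ x) ⇒ y) = max(0.000, 0.705) = 0.705
¬(¬(y ⇒ x) ∨ ¬(¬(x ⊙ x) ⇒ y)) = 1 − 0.705 = 0.295

0.295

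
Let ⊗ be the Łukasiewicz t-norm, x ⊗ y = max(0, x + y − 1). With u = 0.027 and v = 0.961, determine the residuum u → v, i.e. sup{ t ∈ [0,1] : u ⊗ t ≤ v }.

The residuum of the Łukasiewicz t-norm gives the supremum: min(1, 1 − 0.027 + 0.961).
1 − 0.027 + 0.961 = 1.934, so t = min(1, 1.934) = 1.000.
Check: 0.027 ⊗ 1.000 = max(0, 0.027) = 0.027 ≤ 0.961.

1.000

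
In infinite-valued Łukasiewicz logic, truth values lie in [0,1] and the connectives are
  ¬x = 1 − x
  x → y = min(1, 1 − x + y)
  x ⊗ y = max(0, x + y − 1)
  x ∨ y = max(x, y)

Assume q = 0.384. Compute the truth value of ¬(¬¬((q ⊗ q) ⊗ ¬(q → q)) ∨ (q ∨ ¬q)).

0.384

q ⊗ q = max(0, 0.384 + 0.384 − 1) = max(0, -0.232) = 0.000
q → q = min(1, 1 − 0.384 + 0.384) = min(1, 1.000) = 1.000
¬(q → q) = 1 − 1.000 = 0.000
(q ⊗ q) ⊗ ¬(q → q) = max(0, 0.000 + 0.000 − 1) = max(0, -1.000) = 0.000
¬((q ⊗ q) ⊗ ¬(q → q)) = 1 − 0.000 = 1.000
¬¬((q ⊗ q) ⊗ ¬(q → q)) = 1 − 1.000 = 0.000
¬q = 1 − 0.384 = 0.616
q ∨ ¬q = max(0.384, 0.616) = 0.616
¬¬((q ⊗ q) ⊗ ¬(q → q)) ∨ (q ∨ ¬q) = max(0.000, 0.616) = 0.616
¬(¬¬((q ⊗ q) ⊗ ¬(q → q)) ∨ (q ∨ ¬q)) = 1 − 0.616 = 0.384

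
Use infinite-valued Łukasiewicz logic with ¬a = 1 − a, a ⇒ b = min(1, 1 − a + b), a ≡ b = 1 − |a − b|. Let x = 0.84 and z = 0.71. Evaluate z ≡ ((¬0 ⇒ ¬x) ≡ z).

¬0 = 1 − 0.00 = 1.00
¬x = 1 − 0.84 = 0.16
¬0 ⇒ ¬x = min(1, 1 − 1.00 + 0.16) = min(1, 0.16) = 0.16
(¬0 ⇒ ¬x) ≡ z = 1 − |0.16 − 0.71| = 1 − 0.55 = 0.45
z ≡ ((¬0 ⇒ ¬x) ≡ z) = 1 − |0.71 − 0.45| = 1 − 0.26 = 0.74

0.74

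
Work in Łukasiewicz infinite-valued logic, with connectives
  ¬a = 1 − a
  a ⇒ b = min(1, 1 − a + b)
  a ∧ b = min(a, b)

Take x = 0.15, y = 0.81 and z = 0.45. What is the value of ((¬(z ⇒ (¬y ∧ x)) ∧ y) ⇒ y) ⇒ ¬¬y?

¬y = 1 − 0.81 = 0.19
¬y ∧ x = min(0.19, 0.15) = 0.15
z ⇒ (¬y ∧ x) = min(1, 1 − 0.45 + 0.15) = min(1, 0.70) = 0.70
¬(z ⇒ (¬y ∧ x)) = 1 − 0.70 = 0.30
¬(z ⇒ (¬y ∧ x)) ∧ y = min(0.30, 0.81) = 0.30
(¬(z ⇒ (¬y ∧ x)) ∧ y) ⇒ y = min(1, 1 − 0.30 + 0.81) = min(1, 1.51) = 1.00
¬¬y = 1 − 0.19 = 0.81
((¬(z ⇒ (¬y ∧ x)) ∧ y) ⇒ y) ⇒ ¬¬y = min(1, 1 − 1.00 + 0.81) = min(1, 0.81) = 0.81

0.81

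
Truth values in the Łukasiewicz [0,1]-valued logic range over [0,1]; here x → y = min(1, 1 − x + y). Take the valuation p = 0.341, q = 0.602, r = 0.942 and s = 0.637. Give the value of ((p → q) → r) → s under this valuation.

0.695

p → q = min(1, 1 − 0.341 + 0.602) = min(1, 1.261) = 1.000
(p → q) → r = min(1, 1 − 1.000 + 0.942) = min(1, 0.942) = 0.942
((p → q) → r) → s = min(1, 1 − 0.942 + 0.637) = min(1, 0.695) = 0.695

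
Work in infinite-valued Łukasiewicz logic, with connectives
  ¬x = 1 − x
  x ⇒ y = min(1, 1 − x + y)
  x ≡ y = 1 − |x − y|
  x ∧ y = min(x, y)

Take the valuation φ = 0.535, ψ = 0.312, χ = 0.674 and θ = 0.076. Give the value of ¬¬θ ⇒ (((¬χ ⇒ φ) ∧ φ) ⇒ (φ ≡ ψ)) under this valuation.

¬θ = 1 − 0.076 = 0.924
¬¬θ = 1 − 0.924 = 0.076
¬χ = 1 − 0.674 = 0.326
¬χ ⇒ φ = min(1, 1 − 0.326 + 0.535) = min(1, 1.209) = 1.000
(¬χ ⇒ φ) ∧ φ = min(1.000, 0.535) = 0.535
φ ≡ ψ = 1 − |0.535 − 0.312| = 1 − 0.223 = 0.777
((¬χ ⇒ φ) ∧ φ) ⇒ (φ ≡ ψ) = min(1, 1 − 0.535 + 0.777) = min(1, 1.242) = 1.000
¬¬θ ⇒ (((¬χ ⇒ φ) ∧ φ) ⇒ (φ ≡ ψ)) = min(1, 1 − 0.076 + 1.000) = min(1, 1.924) = 1.000

1.000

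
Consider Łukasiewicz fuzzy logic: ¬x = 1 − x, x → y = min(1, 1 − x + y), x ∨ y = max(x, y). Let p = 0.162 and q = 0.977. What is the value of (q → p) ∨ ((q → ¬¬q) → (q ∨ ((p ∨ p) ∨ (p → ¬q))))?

q → p = min(1, 1 − 0.977 + 0.162) = min(1, 0.185) = 0.185
¬q = 1 − 0.977 = 0.023
¬¬q = 1 − 0.023 = 0.977
q → ¬¬q = min(1, 1 − 0.977 + 0.977) = min(1, 1.000) = 1.000
p ∨ p = max(0.162, 0.162) = 0.162
p → ¬q = min(1, 1 − 0.162 + 0.023) = min(1, 0.861) = 0.861
(p ∨ p) ∨ (p → ¬q) = max(0.162, 0.861) = 0.861
q ∨ ((p ∨ p) ∨ (p → ¬q)) = max(0.977, 0.861) = 0.977
(q → ¬¬q) → (q ∨ ((p ∨ p) ∨ (p → ¬q))) = min(1, 1 − 1.000 + 0.977) = min(1, 0.977) = 0.977
(q → p) ∨ ((q → ¬¬q) → (q ∨ ((p ∨ p) ∨ (p → ¬q)))) = max(0.185, 0.977) = 0.977

0.977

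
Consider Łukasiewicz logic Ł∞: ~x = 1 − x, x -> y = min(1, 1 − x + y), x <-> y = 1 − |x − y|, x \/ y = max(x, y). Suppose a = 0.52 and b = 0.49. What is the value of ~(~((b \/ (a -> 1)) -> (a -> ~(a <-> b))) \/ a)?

0.48

a -> 1 = min(1, 1 − 0.52 + 1.00) = min(1, 1.48) = 1.00
b \/ (a -> 1) = max(0.49, 1.00) = 1.00
a <-> b = 1 − |0.52 − 0.49| = 1 − 0.03 = 0.97
~(a <-> b) = 1 − 0.97 = 0.03
a -> ~(a <-> b) = min(1, 1 − 0.52 + 0.03) = min(1, 0.51) = 0.51
(b \/ (a -> 1)) -> (a -> ~(a <-> b)) = min(1, 1 − 1.00 + 0.51) = min(1, 0.51) = 0.51
~((b \/ (a -> 1)) -> (a -> ~(a <-> b))) = 1 − 0.51 = 0.49
~((b \/ (a -> 1)) -> (a -> ~(a <-> b))) \/ a = max(0.49, 0.52) = 0.52
~(~((b \/ (a -> 1)) -> (a -> ~(a <-> b))) \/ a) = 1 − 0.52 = 0.48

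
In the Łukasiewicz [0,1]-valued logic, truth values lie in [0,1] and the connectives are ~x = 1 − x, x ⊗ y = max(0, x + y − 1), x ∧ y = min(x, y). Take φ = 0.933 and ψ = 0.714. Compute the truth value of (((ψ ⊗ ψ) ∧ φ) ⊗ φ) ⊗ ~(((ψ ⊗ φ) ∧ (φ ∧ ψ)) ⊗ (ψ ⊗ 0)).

ψ ⊗ ψ = max(0, 0.714 + 0.714 − 1) = max(0, 0.428) = 0.428
(ψ ⊗ ψ) ∧ φ = min(0.428, 0.933) = 0.428
((ψ ⊗ ψ) ∧ φ) ⊗ φ = max(0, 0.428 + 0.933 − 1) = max(0, 0.361) = 0.361
ψ ⊗ φ = max(0, 0.714 + 0.933 − 1) = max(0, 0.647) = 0.647
φ ∧ ψ = min(0.933, 0.714) = 0.714
(ψ ⊗ φ) ∧ (φ ∧ ψ) = min(0.647, 0.714) = 0.647
ψ ⊗ 0 = max(0, 0.714 + 0.000 − 1) = max(0, -0.286) = 0.000
((ψ ⊗ φ) ∧ (φ ∧ ψ)) ⊗ (ψ ⊗ 0) = max(0, 0.647 + 0.000 − 1) = max(0, -0.353) = 0.000
~(((ψ ⊗ φ) ∧ (φ ∧ ψ)) ⊗ (ψ ⊗ 0)) = 1 − 0.000 = 1.000
(((ψ ⊗ ψ) ∧ φ) ⊗ φ) ⊗ ~(((ψ ⊗ φ) ∧ (φ ∧ ψ)) ⊗ (ψ ⊗ 0)) = max(0, 0.361 + 1.000 − 1) = max(0, 0.361) = 0.361

0.361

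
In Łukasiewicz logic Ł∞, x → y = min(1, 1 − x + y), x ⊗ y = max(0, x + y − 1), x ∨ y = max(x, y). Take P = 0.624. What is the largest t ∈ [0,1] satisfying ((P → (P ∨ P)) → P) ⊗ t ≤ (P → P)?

P ∨ P = max(0.624, 0.624) = 0.624
P → (P ∨ P) = min(1, 1 − 0.624 + 0.624) = min(1, 1.000) = 1.000
(P → (P ∨ P)) → P = min(1, 1 − 1.000 + 0.624) = min(1, 0.624) = 0.624
So the left factor is (P → (P ∨ P)) → P = 0.624.
P → P = min(1, 1 − 0.624 + 0.624) = min(1, 1.000) = 1.000
So the right-hand bound is P → P = 1.000.
The residuum of the Łukasiewicz t-norm gives the supremum: min(1, 1 − 0.624 + 1.000).
1 − 0.624 + 1.000 = 1.376, so t = min(1, 1.376) = 1.000.
Check: 0.624 ⊗ 1.000 = max(0, 0.624) = 0.624 ≤ 1.000.

1.000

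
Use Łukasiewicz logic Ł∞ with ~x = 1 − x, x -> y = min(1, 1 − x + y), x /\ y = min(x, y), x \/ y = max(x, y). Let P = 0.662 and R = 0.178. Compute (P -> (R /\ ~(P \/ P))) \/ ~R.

0.822

P \/ P = max(0.662, 0.662) = 0.662
~(P \/ P) = 1 − 0.662 = 0.338
R /\ ~(P \/ P) = min(0.178, 0.338) = 0.178
P -> (R /\ ~(P \/ P)) = min(1, 1 − 0.662 + 0.178) = min(1, 0.516) = 0.516
~R = 1 − 0.178 = 0.822
(P -> (R /\ ~(P \/ P))) \/ ~R = max(0.516, 0.822) = 0.822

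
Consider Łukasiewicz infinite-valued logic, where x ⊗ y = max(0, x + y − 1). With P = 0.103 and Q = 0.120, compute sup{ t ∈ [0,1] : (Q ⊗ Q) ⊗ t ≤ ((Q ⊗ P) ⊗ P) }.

1.000

Q ⊗ Q = max(0, 0.120 + 0.120 − 1) = max(0, -0.760) = 0.000
So the left factor is Q ⊗ Q = 0.000.
Q ⊗ P = max(0, 0.120 + 0.103 − 1) = max(0, -0.777) = 0.000
(Q ⊗ P) ⊗ P = max(0, 0.000 + 0.103 − 1) = max(0, -0.897) = 0.000
So the right-hand bound is (Q ⊗ P) ⊗ P = 0.000.
The residuum of the Łukasiewicz t-norm gives the supremum: min(1, 1 − 0.000 + 0.000).
1 − 0.000 + 0.000 = 1.000, so t = min(1, 1.000) = 1.000.
Check: 0.000 ⊗ 1.000 = max(0, 0.000) = 0.000 ≤ 0.000.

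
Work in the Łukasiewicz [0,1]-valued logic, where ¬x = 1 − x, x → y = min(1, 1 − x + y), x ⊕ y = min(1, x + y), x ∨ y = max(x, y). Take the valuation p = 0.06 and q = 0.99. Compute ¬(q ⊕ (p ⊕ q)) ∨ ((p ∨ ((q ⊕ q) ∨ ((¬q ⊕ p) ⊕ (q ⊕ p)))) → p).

p ⊕ q = min(1, 0.06 + 0.99) = min(1, 1.05) = 1.00
q ⊕ (p ⊕ q) = min(1, 0.99 + 1.00) = min(1, 1.99) = 1.00
¬(q ⊕ (p ⊕ q)) = 1 − 1.00 = 0.00
q ⊕ q = min(1, 0.99 + 0.99) = min(1, 1.98) = 1.00
¬q = 1 − 0.99 = 0.01
¬q ⊕ p = min(1, 0.01 + 0.06) = min(1, 0.07) = 0.07
q ⊕ p = min(1, 0.99 + 0.06) = min(1, 1.05) = 1.00
(¬q ⊕ p) ⊕ (q ⊕ p) = min(1, 0.07 + 1.00) = min(1, 1.07) = 1.00
(q ⊕ q) ∨ ((¬q ⊕ p) ⊕ (q ⊕ p)) = max(1.00, 1.00) = 1.00
p ∨ ((q ⊕ q) ∨ ((¬q ⊕ p) ⊕ (q ⊕ p))) = max(0.06, 1.00) = 1.00
(p ∨ ((q ⊕ q) ∨ ((¬q ⊕ p) ⊕ (q ⊕ p)))) → p = min(1, 1 − 1.00 + 0.06) = min(1, 0.06) = 0.06
¬(q ⊕ (p ⊕ q)) ∨ ((p ∨ ((q ⊕ q) ∨ ((¬q ⊕ p) ⊕ (q ⊕ p)))) → p) = max(0.00, 0.06) = 0.06

0.06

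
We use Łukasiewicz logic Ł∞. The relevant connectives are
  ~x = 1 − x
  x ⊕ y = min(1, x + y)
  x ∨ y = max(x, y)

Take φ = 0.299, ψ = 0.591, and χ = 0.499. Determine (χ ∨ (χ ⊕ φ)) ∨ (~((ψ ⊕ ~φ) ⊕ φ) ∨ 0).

0.798

χ ⊕ φ = min(1, 0.499 + 0.299) = min(1, 0.798) = 0.798
χ ∨ (χ ⊕ φ) = max(0.499, 0.798) = 0.798
~φ = 1 − 0.299 = 0.701
ψ ⊕ ~φ = min(1, 0.591 + 0.701) = min(1, 1.292) = 1.000
(ψ ⊕ ~φ) ⊕ φ = min(1, 1.000 + 0.299) = min(1, 1.299) = 1.000
~((ψ ⊕ ~φ) ⊕ φ) = 1 − 1.000 = 0.000
~((ψ ⊕ ~φ) ⊕ φ) ∨ 0 = max(0.000, 0.000) = 0.000
(χ ∨ (χ ⊕ φ)) ∨ (~((ψ ⊕ ~φ) ⊕ φ) ∨ 0) = max(0.798, 0.000) = 0.798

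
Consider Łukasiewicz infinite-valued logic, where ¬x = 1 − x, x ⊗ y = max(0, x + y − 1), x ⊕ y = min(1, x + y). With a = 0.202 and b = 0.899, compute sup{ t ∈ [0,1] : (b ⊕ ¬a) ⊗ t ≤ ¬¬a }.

¬a = 1 − 0.202 = 0.798
b ⊕ ¬a = min(1, 0.899 + 0.798) = min(1, 1.697) = 1.000
So the left factor is b ⊕ ¬a = 1.000.
¬¬a = 1 − 0.798 = 0.202
So the right-hand bound is ¬¬a = 0.202.
The residuum of the Łukasiewicz t-norm gives the supremum: min(1, 1 − 1.000 + 0.202).
1 − 1.000 + 0.202 = 0.202, so t = min(1, 0.202) = 0.202.
Check: 1.000 ⊗ 0.202 = max(0, 0.202) = 0.202 ≤ 0.202.

0.202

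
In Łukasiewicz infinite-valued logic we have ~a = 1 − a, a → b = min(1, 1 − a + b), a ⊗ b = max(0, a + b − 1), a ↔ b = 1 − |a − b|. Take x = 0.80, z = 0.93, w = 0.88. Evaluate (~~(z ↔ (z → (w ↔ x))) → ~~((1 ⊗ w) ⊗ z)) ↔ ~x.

w ↔ x = 1 − |0.88 − 0.80| = 1 − 0.08 = 0.92
z → (w ↔ x) = min(1, 1 − 0.93 + 0.92) = min(1, 0.99) = 0.99
z ↔ (z → (w ↔ x)) = 1 − |0.93 − 0.99| = 1 − 0.06 = 0.94
~(z ↔ (z → (w ↔ x))) = 1 − 0.94 = 0.06
~~(z ↔ (z → (w ↔ x))) = 1 − 0.06 = 0.94
1 ⊗ w = max(0, 1.00 + 0.88 − 1) = max(0, 0.88) = 0.88
(1 ⊗ w) ⊗ z = max(0, 0.88 + 0.93 − 1) = max(0, 0.81) = 0.81
~((1 ⊗ w) ⊗ z) = 1 − 0.81 = 0.19
~~((1 ⊗ w) ⊗ z) = 1 − 0.19 = 0.81
~~(z ↔ (z → (w ↔ x))) → ~~((1 ⊗ w) ⊗ z) = min(1, 1 − 0.94 + 0.81) = min(1, 0.87) = 0.87
~x = 1 − 0.80 = 0.20
(~~(z ↔ (z → (w ↔ x))) → ~~((1 ⊗ w) ⊗ z)) ↔ ~x = 1 − |0.87 − 0.20| = 1 − 0.67 = 0.33

0.33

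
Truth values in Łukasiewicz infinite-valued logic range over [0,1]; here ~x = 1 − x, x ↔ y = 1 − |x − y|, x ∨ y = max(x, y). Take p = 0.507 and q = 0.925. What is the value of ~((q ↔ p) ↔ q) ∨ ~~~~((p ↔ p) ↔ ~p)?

q ↔ p = 1 − |0.925 − 0.507| = 1 − 0.418 = 0.582
(q ↔ p) ↔ q = 1 − |0.582 − 0.925| = 1 − 0.343 = 0.657
~((q ↔ p) ↔ q) = 1 − 0.657 = 0.343
p ↔ p = 1 − |0.507 − 0.507| = 1 − 0.000 = 1.000
~p = 1 − 0.507 = 0.493
(p ↔ p) ↔ ~p = 1 − |1.000 − 0.493| = 1 − 0.507 = 0.493
~((p ↔ p) ↔ ~p) = 1 − 0.493 = 0.507
~~((p ↔ p) ↔ ~p) = 1 − 0.507 = 0.493
~~~((p ↔ p) ↔ ~p) = 1 − 0.493 = 0.507
~~~~((p ↔ p) ↔ ~p) = 1 − 0.507 = 0.493
~((q ↔ p) ↔ q) ∨ ~~~~((p ↔ p) ↔ ~p) = max(0.343, 0.493) = 0.493

0.493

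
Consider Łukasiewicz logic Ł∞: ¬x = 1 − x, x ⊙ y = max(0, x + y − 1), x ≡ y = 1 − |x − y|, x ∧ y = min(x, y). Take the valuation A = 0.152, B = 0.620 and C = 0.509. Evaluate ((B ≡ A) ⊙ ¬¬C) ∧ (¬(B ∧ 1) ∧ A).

B ≡ A = 1 − |0.620 − 0.152| = 1 − 0.468 = 0.532
¬C = 1 − 0.509 = 0.491
¬¬C = 1 − 0.491 = 0.509
(B ≡ A) ⊙ ¬¬C = max(0, 0.532 + 0.509 − 1) = max(0, 0.041) = 0.041
B ∧ 1 = min(0.620, 1.000) = 0.620
¬(B ∧ 1) = 1 − 0.620 = 0.380
¬(B ∧ 1) ∧ A = min(0.380, 0.152) = 0.152
((B ≡ A) ⊙ ¬¬C) ∧ (¬(B ∧ 1) ∧ A) = min(0.041, 0.152) = 0.041

0.041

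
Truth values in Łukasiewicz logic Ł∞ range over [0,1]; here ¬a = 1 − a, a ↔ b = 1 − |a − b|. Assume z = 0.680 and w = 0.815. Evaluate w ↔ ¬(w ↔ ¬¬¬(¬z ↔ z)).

0.640

¬z = 1 − 0.680 = 0.320
¬z ↔ z = 1 − |0.320 − 0.680| = 1 − 0.360 = 0.640
¬(¬z ↔ z) = 1 − 0.640 = 0.360
¬¬(¬z ↔ z) = 1 − 0.360 = 0.640
¬¬¬(¬z ↔ z) = 1 − 0.640 = 0.360
w ↔ ¬¬¬(¬z ↔ z) = 1 − |0.815 − 0.360| = 1 − 0.455 = 0.545
¬(w ↔ ¬¬¬(¬z ↔ z)) = 1 − 0.545 = 0.455
w ↔ ¬(w ↔ ¬¬¬(¬z ↔ z)) = 1 − |0.815 − 0.455| = 1 − 0.360 = 0.640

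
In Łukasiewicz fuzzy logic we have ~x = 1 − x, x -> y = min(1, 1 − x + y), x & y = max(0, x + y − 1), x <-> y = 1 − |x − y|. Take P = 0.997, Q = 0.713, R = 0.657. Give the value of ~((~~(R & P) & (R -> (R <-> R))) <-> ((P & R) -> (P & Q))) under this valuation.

R & P = max(0, 0.657 + 0.997 − 1) = max(0, 0.654) = 0.654
~(R & P) = 1 − 0.654 = 0.346
~~(R & P) = 1 − 0.346 = 0.654
R <-> R = 1 − |0.657 − 0.657| = 1 − 0.000 = 1.000
R -> (R <-> R) = min(1, 1 − 0.657 + 1.000) = min(1, 1.343) = 1.000
~~(R & P) & (R -> (R <-> R)) = max(0, 0.654 + 1.000 − 1) = max(0, 0.654) = 0.654
P & R = max(0, 0.997 + 0.657 − 1) = max(0, 0.654) = 0.654
P & Q = max(0, 0.997 + 0.713 − 1) = max(0, 0.710) = 0.710
(P & R) -> (P & Q) = min(1, 1 − 0.654 + 0.710) = min(1, 1.056) = 1.000
(~~(R & P) & (R -> (R <-> R))) <-> ((P & R) -> (P & Q)) = 1 − |0.654 − 1.000| = 1 − 0.346 = 0.654
~((~~(R & P) & (R -> (R <-> R))) <-> ((P & R) -> (P & Q))) = 1 − 0.654 = 0.346

0.346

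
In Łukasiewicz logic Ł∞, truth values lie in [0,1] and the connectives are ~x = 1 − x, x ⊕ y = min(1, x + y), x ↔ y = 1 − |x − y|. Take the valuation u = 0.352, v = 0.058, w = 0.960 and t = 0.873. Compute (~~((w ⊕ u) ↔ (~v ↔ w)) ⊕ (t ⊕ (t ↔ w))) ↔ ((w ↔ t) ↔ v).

w ⊕ u = min(1, 0.960 + 0.352) = min(1, 1.312) = 1.000
~v = 1 − 0.058 = 0.942
~v ↔ w = 1 − |0.942 − 0.960| = 1 − 0.018 = 0.982
(w ⊕ u) ↔ (~v ↔ w) = 1 − |1.000 − 0.982| = 1 − 0.018 = 0.982
~((w ⊕ u) ↔ (~v ↔ w)) = 1 − 0.982 = 0.018
~~((w ⊕ u) ↔ (~v ↔ w)) = 1 − 0.018 = 0.982
t ↔ w = 1 − |0.873 − 0.960| = 1 − 0.087 = 0.913
t ⊕ (t ↔ w) = min(1, 0.873 + 0.913) = min(1, 1.786) = 1.000
~~((w ⊕ u) ↔ (~v ↔ w)) ⊕ (t ⊕ (t ↔ w)) = min(1, 0.982 + 1.000) = min(1, 1.982) = 1.000
w ↔ t = 1 − |0.960 − 0.873| = 1 − 0.087 = 0.913
(w ↔ t) ↔ v = 1 − |0.913 − 0.058| = 1 − 0.855 = 0.145
(~~((w ⊕ u) ↔ (~v ↔ w)) ⊕ (t ⊕ (t ↔ w))) ↔ ((w ↔ t) ↔ v) = 1 − |1.000 − 0.145| = 1 − 0.855 = 0.145

0.145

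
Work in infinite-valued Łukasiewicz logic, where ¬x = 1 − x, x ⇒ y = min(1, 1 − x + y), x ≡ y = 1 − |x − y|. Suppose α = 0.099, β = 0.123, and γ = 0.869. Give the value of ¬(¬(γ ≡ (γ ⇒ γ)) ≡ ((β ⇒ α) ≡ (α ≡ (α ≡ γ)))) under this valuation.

0.762

γ ⇒ γ = min(1, 1 − 0.869 + 0.869) = min(1, 1.000) = 1.000
γ ≡ (γ ⇒ γ) = 1 − |0.869 − 1.000| = 1 − 0.131 = 0.869
¬(γ ≡ (γ ⇒ γ)) = 1 − 0.869 = 0.131
β ⇒ α = min(1, 1 − 0.123 + 0.099) = min(1, 0.976) = 0.976
α ≡ γ = 1 − |0.099 − 0.869| = 1 − 0.770 = 0.230
α ≡ (α ≡ γ) = 1 − |0.099 − 0.230| = 1 − 0.131 = 0.869
(β ⇒ α) ≡ (α ≡ (α ≡ γ)) = 1 − |0.976 − 0.869| = 1 − 0.107 = 0.893
¬(γ ≡ (γ ⇒ γ)) ≡ ((β ⇒ α) ≡ (α ≡ (α ≡ γ))) = 1 − |0.131 − 0.893| = 1 − 0.762 = 0.238
¬(¬(γ ≡ (γ ⇒ γ)) ≡ ((β ⇒ α) ≡ (α ≡ (α ≡ γ)))) = 1 − 0.238 = 0.762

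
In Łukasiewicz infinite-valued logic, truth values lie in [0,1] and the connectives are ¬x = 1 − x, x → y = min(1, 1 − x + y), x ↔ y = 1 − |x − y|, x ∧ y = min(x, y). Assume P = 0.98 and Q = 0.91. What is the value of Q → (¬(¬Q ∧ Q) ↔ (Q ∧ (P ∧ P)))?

¬Q = 1 − 0.91 = 0.09
¬Q ∧ Q = min(0.09, 0.91) = 0.09
¬(¬Q ∧ Q) = 1 − 0.09 = 0.91
P ∧ P = min(0.98, 0.98) = 0.98
Q ∧ (P ∧ P) = min(0.91, 0.98) = 0.91
¬(¬Q ∧ Q) ↔ (Q ∧ (P ∧ P)) = 1 − |0.91 − 0.91| = 1 − 0.00 = 1.00
Q → (¬(¬Q ∧ Q) ↔ (Q ∧ (P ∧ P))) = min(1, 1 − 0.91 + 1.00) = min(1, 1.09) = 1.00

1.00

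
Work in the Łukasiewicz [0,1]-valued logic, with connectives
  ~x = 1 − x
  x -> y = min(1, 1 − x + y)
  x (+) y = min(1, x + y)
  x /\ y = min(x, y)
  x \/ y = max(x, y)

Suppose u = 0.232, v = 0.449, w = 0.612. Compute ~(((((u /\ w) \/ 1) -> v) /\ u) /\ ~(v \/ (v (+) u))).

0.768

u /\ w = min(0.232, 0.612) = 0.232
(u /\ w) \/ 1 = max(0.232, 1.000) = 1.000
((u /\ w) \/ 1) -> v = min(1, 1 − 1.000 + 0.449) = min(1, 0.449) = 0.449
(((u /\ w) \/ 1) -> v) /\ u = min(0.449, 0.232) = 0.232
v (+) u = min(1, 0.449 + 0.232) = min(1, 0.681) = 0.681
v \/ (v (+) u) = max(0.449, 0.681) = 0.681
~(v \/ (v (+) u)) = 1 − 0.681 = 0.319
((((u /\ w) \/ 1) -> v) /\ u) /\ ~(v \/ (v (+) u)) = min(0.232, 0.319) = 0.232
~(((((u /\ w) \/ 1) -> v) /\ u) /\ ~(v \/ (v (+) u))) = 1 − 0.232 = 0.768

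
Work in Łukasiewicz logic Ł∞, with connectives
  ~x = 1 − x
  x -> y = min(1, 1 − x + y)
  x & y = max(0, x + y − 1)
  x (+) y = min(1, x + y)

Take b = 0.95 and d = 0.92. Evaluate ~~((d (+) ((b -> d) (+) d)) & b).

b -> d = min(1, 1 − 0.95 + 0.92) = min(1, 0.97) = 0.97
(b -> d) (+) d = min(1, 0.97 + 0.92) = min(1, 1.89) = 1.00
d (+) ((b -> d) (+) d) = min(1, 0.92 + 1.00) = min(1, 1.92) = 1.00
(d (+) ((b -> d) (+) d)) & b = max(0, 1.00 + 0.95 − 1) = max(0, 0.95) = 0.95
~((d (+) ((b -> d) (+) d)) & b) = 1 − 0.95 = 0.05
~~((d (+) ((b -> d) (+) d)) & b) = 1 − 0.05 = 0.95

0.95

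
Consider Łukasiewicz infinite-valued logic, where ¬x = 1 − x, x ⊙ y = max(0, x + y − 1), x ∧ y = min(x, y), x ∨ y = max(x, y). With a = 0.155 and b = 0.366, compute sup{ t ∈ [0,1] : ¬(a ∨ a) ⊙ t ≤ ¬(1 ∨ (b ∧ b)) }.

a ∨ a = max(0.155, 0.155) = 0.155
¬(a ∨ a) = 1 − 0.155 = 0.845
So the left factor is ¬(a ∨ a) = 0.845.
b ∧ b = min(0.366, 0.366) = 0.366
1 ∨ (b ∧ b) = max(1.000, 0.366) = 1.000
¬(1 ∨ (b ∧ b)) = 1 − 1.000 = 0.000
So the right-hand bound is ¬(1 ∨ (b ∧ b)) = 0.000.
The residuum of the Łukasiewicz t-norm gives the supremum: min(1, 1 − 0.845 + 0.000).
1 − 0.845 + 0.000 = 0.155, so t = min(1, 0.155) = 0.155.
Check: 0.845 ⊙ 0.155 = max(0, 0.000) = 0.000 ≤ 0.000.

0.155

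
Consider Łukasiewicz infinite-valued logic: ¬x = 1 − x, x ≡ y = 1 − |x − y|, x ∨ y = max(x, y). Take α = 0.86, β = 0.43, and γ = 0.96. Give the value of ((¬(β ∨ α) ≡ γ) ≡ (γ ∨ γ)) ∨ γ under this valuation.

β ∨ α = max(0.43, 0.86) = 0.86
¬(β ∨ α) = 1 − 0.86 = 0.14
¬(β ∨ α) ≡ γ = 1 − |0.14 − 0.96| = 1 − 0.82 = 0.18
γ ∨ γ = max(0.96, 0.96) = 0.96
(¬(β ∨ α) ≡ γ) ≡ (γ ∨ γ) = 1 − |0.18 − 0.96| = 1 − 0.78 = 0.22
((¬(β ∨ α) ≡ γ) ≡ (γ ∨ γ)) ∨ γ = max(0.22, 0.96) = 0.96

0.96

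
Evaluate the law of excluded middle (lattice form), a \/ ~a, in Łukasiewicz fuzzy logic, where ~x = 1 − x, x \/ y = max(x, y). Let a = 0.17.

0.83

~a = 1 − 0.17 = 0.83
a \/ ~a = max(0.17, 0.83) = 0.83
(The value 0.83 < 1 shows this instance is not satisfied; not a Ł∞-tautology — its value is max(a, 1−a).)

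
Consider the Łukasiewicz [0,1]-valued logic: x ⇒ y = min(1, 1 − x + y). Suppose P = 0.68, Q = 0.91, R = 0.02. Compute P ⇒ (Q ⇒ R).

0.43

Q ⇒ R = min(1, 1 − 0.91 + 0.02) = min(1, 0.11) = 0.11
P ⇒ (Q ⇒ R) = min(1, 1 − 0.68 + 0.11) = min(1, 0.43) = 0.43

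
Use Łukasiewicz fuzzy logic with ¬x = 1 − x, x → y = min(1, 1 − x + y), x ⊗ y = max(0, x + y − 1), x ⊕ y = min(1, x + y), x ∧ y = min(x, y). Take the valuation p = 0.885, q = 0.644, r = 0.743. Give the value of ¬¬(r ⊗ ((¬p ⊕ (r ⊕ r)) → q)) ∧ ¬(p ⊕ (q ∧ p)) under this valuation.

0.000

¬p = 1 − 0.885 = 0.115
r ⊕ r = min(1, 0.743 + 0.743) = min(1, 1.486) = 1.000
¬p ⊕ (r ⊕ r) = min(1, 0.115 + 1.000) = min(1, 1.115) = 1.000
(¬p ⊕ (r ⊕ r)) → q = min(1, 1 − 1.000 + 0.644) = min(1, 0.644) = 0.644
r ⊗ ((¬p ⊕ (r ⊕ r)) → q) = max(0, 0.743 + 0.644 − 1) = max(0, 0.387) = 0.387
¬(r ⊗ ((¬p ⊕ (r ⊕ r)) → q)) = 1 − 0.387 = 0.613
¬¬(r ⊗ ((¬p ⊕ (r ⊕ r)) → q)) = 1 − 0.613 = 0.387
q ∧ p = min(0.644, 0.885) = 0.644
p ⊕ (q ∧ p) = min(1, 0.885 + 0.644) = min(1, 1.529) = 1.000
¬(p ⊕ (q ∧ p)) = 1 − 1.000 = 0.000
¬¬(r ⊗ ((¬p ⊕ (r ⊕ r)) → q)) ∧ ¬(p ⊕ (q ∧ p)) = min(0.387, 0.000) = 0.000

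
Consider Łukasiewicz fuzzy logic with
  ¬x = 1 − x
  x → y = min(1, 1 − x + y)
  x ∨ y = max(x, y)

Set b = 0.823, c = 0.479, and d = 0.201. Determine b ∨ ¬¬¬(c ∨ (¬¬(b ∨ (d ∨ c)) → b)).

0.823

d ∨ c = max(0.201, 0.479) = 0.479
b ∨ (d ∨ c) = max(0.823, 0.479) = 0.823
¬(b ∨ (d ∨ c)) = 1 − 0.823 = 0.177
¬¬(b ∨ (d ∨ c)) = 1 − 0.177 = 0.823
¬¬(b ∨ (d ∨ c)) → b = min(1, 1 − 0.823 + 0.823) = min(1, 1.000) = 1.000
c ∨ (¬¬(b ∨ (d ∨ c)) → b) = max(0.479, 1.000) = 1.000
¬(c ∨ (¬¬(b ∨ (d ∨ c)) → b)) = 1 − 1.000 = 0.000
¬¬(c ∨ (¬¬(b ∨ (d ∨ c)) → b)) = 1 − 0.000 = 1.000
¬¬¬(c ∨ (¬¬(b ∨ (d ∨ c)) → b)) = 1 − 1.000 = 0.000
b ∨ ¬¬¬(c ∨ (¬¬(b ∨ (d ∨ c)) → b)) = max(0.823, 0.000) = 0.823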